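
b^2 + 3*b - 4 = (b - 1)*(b + 4)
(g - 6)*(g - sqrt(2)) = g^2 - 6*g - sqrt(2)*g + 6*sqrt(2)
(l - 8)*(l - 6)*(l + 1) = l^3 - 13*l^2 + 34*l + 48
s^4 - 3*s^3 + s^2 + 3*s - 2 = (s - 2)*(s - 1)^2*(s + 1)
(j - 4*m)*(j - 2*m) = j^2 - 6*j*m + 8*m^2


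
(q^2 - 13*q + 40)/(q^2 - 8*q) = (q - 5)/q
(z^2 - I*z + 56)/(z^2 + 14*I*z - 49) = (z - 8*I)/(z + 7*I)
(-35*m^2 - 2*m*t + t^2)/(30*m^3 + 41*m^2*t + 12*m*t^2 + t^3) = (-7*m + t)/(6*m^2 + 7*m*t + t^2)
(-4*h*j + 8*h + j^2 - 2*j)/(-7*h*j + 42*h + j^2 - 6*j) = (4*h*j - 8*h - j^2 + 2*j)/(7*h*j - 42*h - j^2 + 6*j)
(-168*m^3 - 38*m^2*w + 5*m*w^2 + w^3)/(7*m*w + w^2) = -24*m^2/w - 2*m + w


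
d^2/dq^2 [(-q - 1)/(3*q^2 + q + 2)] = 2*(-(q + 1)*(6*q + 1)^2 + (9*q + 4)*(3*q^2 + q + 2))/(3*q^2 + q + 2)^3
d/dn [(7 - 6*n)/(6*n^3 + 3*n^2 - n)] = (72*n^3 - 108*n^2 - 42*n + 7)/(n^2*(36*n^4 + 36*n^3 - 3*n^2 - 6*n + 1))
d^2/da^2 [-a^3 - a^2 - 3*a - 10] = -6*a - 2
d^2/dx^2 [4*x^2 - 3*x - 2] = 8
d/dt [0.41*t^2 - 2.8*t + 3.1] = 0.82*t - 2.8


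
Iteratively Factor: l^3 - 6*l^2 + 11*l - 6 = (l - 1)*(l^2 - 5*l + 6) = (l - 3)*(l - 1)*(l - 2)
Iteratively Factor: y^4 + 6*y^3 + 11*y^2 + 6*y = (y + 1)*(y^3 + 5*y^2 + 6*y) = (y + 1)*(y + 3)*(y^2 + 2*y) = (y + 1)*(y + 2)*(y + 3)*(y)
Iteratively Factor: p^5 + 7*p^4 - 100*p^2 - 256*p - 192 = (p + 2)*(p^4 + 5*p^3 - 10*p^2 - 80*p - 96) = (p + 2)^2*(p^3 + 3*p^2 - 16*p - 48) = (p + 2)^2*(p + 3)*(p^2 - 16) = (p + 2)^2*(p + 3)*(p + 4)*(p - 4)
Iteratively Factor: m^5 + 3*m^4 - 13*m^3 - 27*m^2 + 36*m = (m + 4)*(m^4 - m^3 - 9*m^2 + 9*m) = (m + 3)*(m + 4)*(m^3 - 4*m^2 + 3*m) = (m - 3)*(m + 3)*(m + 4)*(m^2 - m) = (m - 3)*(m - 1)*(m + 3)*(m + 4)*(m)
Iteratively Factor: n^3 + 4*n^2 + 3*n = (n + 3)*(n^2 + n) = n*(n + 3)*(n + 1)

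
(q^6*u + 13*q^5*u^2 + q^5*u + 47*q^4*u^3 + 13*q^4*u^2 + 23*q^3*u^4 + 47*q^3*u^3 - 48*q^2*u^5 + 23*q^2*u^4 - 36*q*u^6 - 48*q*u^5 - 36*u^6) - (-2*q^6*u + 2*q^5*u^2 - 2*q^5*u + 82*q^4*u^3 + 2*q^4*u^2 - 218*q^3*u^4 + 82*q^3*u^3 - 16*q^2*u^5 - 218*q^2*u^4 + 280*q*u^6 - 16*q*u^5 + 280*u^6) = 3*q^6*u + 11*q^5*u^2 + 3*q^5*u - 35*q^4*u^3 + 11*q^4*u^2 + 241*q^3*u^4 - 35*q^3*u^3 - 32*q^2*u^5 + 241*q^2*u^4 - 316*q*u^6 - 32*q*u^5 - 316*u^6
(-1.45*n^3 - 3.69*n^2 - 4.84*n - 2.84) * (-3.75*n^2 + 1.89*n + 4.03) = 5.4375*n^5 + 11.097*n^4 + 5.3324*n^3 - 13.3683*n^2 - 24.8728*n - 11.4452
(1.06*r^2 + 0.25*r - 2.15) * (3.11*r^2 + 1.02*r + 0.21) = 3.2966*r^4 + 1.8587*r^3 - 6.2089*r^2 - 2.1405*r - 0.4515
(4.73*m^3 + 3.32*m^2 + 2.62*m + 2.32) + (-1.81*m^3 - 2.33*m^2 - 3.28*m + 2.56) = 2.92*m^3 + 0.99*m^2 - 0.66*m + 4.88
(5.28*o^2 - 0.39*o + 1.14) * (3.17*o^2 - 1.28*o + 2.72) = 16.7376*o^4 - 7.9947*o^3 + 18.4746*o^2 - 2.52*o + 3.1008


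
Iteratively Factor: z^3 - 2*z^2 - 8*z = (z - 4)*(z^2 + 2*z) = z*(z - 4)*(z + 2)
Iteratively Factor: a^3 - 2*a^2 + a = (a - 1)*(a^2 - a) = a*(a - 1)*(a - 1)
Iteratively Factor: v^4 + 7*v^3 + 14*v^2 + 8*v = (v + 2)*(v^3 + 5*v^2 + 4*v) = (v + 2)*(v + 4)*(v^2 + v) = v*(v + 2)*(v + 4)*(v + 1)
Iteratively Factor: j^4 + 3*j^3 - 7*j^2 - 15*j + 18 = (j - 2)*(j^3 + 5*j^2 + 3*j - 9) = (j - 2)*(j + 3)*(j^2 + 2*j - 3) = (j - 2)*(j + 3)^2*(j - 1)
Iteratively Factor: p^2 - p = (p - 1)*(p)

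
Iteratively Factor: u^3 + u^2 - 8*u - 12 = (u + 2)*(u^2 - u - 6) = (u - 3)*(u + 2)*(u + 2)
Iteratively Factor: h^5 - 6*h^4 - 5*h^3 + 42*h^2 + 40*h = (h)*(h^4 - 6*h^3 - 5*h^2 + 42*h + 40) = h*(h + 2)*(h^3 - 8*h^2 + 11*h + 20) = h*(h + 1)*(h + 2)*(h^2 - 9*h + 20) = h*(h - 5)*(h + 1)*(h + 2)*(h - 4)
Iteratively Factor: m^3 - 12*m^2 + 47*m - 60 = (m - 4)*(m^2 - 8*m + 15) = (m - 5)*(m - 4)*(m - 3)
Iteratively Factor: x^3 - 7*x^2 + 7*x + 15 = (x + 1)*(x^2 - 8*x + 15) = (x - 5)*(x + 1)*(x - 3)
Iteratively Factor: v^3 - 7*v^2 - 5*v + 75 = (v - 5)*(v^2 - 2*v - 15) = (v - 5)^2*(v + 3)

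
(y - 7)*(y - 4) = y^2 - 11*y + 28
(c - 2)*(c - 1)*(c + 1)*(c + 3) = c^4 + c^3 - 7*c^2 - c + 6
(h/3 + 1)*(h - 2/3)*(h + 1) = h^3/3 + 10*h^2/9 + h/9 - 2/3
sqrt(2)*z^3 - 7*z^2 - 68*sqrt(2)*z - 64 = (z - 8*sqrt(2))*(z + 4*sqrt(2))*(sqrt(2)*z + 1)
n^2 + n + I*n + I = (n + 1)*(n + I)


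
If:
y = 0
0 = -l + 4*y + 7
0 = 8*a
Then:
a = 0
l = 7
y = 0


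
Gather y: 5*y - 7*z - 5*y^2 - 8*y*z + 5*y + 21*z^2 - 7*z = -5*y^2 + y*(10 - 8*z) + 21*z^2 - 14*z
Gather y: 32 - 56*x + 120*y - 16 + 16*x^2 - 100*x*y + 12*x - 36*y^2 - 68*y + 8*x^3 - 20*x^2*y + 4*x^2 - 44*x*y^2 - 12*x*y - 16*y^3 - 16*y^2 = 8*x^3 + 20*x^2 - 44*x - 16*y^3 + y^2*(-44*x - 52) + y*(-20*x^2 - 112*x + 52) + 16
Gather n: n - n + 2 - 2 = 0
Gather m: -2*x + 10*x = 8*x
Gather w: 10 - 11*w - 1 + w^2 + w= w^2 - 10*w + 9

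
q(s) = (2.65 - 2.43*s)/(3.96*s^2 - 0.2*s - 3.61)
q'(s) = (0.2 - 7.92*s)*(2.65 - 2.43*s)/(3.96*s^2 - 0.2*s - 3.61)^2 - 2.43/(3.96*s^2 - 0.2*s - 3.61)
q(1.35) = -0.19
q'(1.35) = -0.13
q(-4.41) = 0.18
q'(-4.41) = 0.05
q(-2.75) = 0.35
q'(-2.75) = 0.19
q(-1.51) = 1.10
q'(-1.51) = 1.92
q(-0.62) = -2.12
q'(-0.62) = 6.75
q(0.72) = -0.53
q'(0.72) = -0.28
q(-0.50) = -1.53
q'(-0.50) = 3.50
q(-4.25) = 0.19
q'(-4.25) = 0.06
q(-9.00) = 0.08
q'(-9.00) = 0.01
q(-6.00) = 0.12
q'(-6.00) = 0.02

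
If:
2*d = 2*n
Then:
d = n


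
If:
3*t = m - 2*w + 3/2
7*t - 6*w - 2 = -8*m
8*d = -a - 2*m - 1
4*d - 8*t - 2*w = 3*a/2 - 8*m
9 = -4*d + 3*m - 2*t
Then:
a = 1657/417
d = -3395/3336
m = 1321/834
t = -37/417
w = 1397/834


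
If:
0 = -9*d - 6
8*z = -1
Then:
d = -2/3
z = -1/8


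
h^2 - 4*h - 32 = (h - 8)*(h + 4)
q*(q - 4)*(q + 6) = q^3 + 2*q^2 - 24*q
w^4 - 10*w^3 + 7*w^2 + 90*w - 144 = (w - 8)*(w - 3)*(w - 2)*(w + 3)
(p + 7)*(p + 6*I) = p^2 + 7*p + 6*I*p + 42*I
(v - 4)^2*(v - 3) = v^3 - 11*v^2 + 40*v - 48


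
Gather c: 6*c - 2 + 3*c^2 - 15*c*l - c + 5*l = 3*c^2 + c*(5 - 15*l) + 5*l - 2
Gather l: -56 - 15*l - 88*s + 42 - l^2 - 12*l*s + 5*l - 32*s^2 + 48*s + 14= -l^2 + l*(-12*s - 10) - 32*s^2 - 40*s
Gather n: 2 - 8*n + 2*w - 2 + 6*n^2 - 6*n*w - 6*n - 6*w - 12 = 6*n^2 + n*(-6*w - 14) - 4*w - 12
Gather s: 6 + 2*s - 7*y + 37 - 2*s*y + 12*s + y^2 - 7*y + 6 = s*(14 - 2*y) + y^2 - 14*y + 49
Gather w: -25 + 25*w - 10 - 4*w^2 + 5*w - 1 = -4*w^2 + 30*w - 36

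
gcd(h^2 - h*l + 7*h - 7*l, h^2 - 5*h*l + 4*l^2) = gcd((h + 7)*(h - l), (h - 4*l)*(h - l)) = h - l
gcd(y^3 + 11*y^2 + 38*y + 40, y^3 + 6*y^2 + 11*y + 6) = y + 2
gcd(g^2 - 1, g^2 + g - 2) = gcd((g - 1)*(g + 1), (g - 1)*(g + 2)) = g - 1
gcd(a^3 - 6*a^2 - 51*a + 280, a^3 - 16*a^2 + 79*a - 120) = a^2 - 13*a + 40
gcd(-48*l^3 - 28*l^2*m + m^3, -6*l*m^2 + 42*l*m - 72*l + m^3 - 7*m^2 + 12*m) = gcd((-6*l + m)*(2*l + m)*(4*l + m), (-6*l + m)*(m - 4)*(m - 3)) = 6*l - m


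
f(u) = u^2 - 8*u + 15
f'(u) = 2*u - 8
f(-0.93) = 23.30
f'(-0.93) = -9.86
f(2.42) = 1.50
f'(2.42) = -3.16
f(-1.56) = 29.91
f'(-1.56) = -11.12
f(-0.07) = 15.56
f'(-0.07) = -8.14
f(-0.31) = 17.58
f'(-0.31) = -8.62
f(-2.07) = 35.84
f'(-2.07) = -12.14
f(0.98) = 8.12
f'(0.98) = -6.04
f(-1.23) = 26.35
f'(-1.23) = -10.46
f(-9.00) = 168.00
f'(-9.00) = -26.00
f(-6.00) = 99.00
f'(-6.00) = -20.00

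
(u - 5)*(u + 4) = u^2 - u - 20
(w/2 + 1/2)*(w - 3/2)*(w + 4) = w^3/2 + 7*w^2/4 - 7*w/4 - 3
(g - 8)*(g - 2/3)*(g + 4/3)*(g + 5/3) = g^4 - 17*g^3/3 - 166*g^2/9 - 88*g/27 + 320/27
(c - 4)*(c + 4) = c^2 - 16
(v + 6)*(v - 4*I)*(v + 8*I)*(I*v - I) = I*v^4 - 4*v^3 + 5*I*v^3 - 20*v^2 + 26*I*v^2 + 24*v + 160*I*v - 192*I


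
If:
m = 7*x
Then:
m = 7*x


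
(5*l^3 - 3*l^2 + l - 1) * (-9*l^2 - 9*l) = -45*l^5 - 18*l^4 + 18*l^3 + 9*l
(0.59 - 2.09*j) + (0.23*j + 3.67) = 4.26 - 1.86*j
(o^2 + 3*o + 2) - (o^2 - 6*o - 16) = 9*o + 18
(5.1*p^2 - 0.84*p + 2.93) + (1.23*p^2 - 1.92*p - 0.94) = 6.33*p^2 - 2.76*p + 1.99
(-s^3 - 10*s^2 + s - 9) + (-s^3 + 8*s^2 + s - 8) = -2*s^3 - 2*s^2 + 2*s - 17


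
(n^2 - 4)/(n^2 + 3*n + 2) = (n - 2)/(n + 1)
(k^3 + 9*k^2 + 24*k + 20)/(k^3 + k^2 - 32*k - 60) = (k + 2)/(k - 6)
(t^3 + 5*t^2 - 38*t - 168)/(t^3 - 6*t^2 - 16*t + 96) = (t + 7)/(t - 4)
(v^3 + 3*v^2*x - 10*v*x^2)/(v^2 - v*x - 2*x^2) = v*(v + 5*x)/(v + x)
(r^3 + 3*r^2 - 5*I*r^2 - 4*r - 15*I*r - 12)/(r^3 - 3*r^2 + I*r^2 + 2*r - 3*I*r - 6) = (r^2 + r*(3 - 4*I) - 12*I)/(r^2 + r*(-3 + 2*I) - 6*I)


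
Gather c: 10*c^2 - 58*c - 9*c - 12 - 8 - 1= 10*c^2 - 67*c - 21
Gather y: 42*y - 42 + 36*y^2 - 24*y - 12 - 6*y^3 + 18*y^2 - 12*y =-6*y^3 + 54*y^2 + 6*y - 54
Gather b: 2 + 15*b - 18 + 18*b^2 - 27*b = 18*b^2 - 12*b - 16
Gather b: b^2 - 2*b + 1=b^2 - 2*b + 1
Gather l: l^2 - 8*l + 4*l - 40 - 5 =l^2 - 4*l - 45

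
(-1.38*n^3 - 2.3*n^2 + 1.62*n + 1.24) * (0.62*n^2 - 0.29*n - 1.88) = -0.8556*n^5 - 1.0258*n^4 + 4.2658*n^3 + 4.623*n^2 - 3.4052*n - 2.3312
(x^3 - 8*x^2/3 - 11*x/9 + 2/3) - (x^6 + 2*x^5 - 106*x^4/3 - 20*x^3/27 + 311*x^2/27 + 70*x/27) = -x^6 - 2*x^5 + 106*x^4/3 + 47*x^3/27 - 383*x^2/27 - 103*x/27 + 2/3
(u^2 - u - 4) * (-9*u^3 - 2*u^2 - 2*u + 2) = -9*u^5 + 7*u^4 + 36*u^3 + 12*u^2 + 6*u - 8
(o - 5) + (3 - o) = -2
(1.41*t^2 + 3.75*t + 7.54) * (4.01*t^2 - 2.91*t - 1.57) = 5.6541*t^4 + 10.9344*t^3 + 17.1092*t^2 - 27.8289*t - 11.8378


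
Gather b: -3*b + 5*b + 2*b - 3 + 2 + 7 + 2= 4*b + 8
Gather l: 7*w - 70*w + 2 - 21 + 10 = -63*w - 9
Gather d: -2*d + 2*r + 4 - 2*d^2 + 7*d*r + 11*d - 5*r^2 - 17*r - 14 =-2*d^2 + d*(7*r + 9) - 5*r^2 - 15*r - 10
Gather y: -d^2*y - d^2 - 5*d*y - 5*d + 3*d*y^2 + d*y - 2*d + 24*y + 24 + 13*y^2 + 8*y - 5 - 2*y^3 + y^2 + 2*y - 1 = -d^2 - 7*d - 2*y^3 + y^2*(3*d + 14) + y*(-d^2 - 4*d + 34) + 18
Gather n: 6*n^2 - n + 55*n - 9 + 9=6*n^2 + 54*n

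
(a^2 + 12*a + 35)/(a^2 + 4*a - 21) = (a + 5)/(a - 3)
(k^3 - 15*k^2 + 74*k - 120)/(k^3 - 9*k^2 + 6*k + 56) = (k^2 - 11*k + 30)/(k^2 - 5*k - 14)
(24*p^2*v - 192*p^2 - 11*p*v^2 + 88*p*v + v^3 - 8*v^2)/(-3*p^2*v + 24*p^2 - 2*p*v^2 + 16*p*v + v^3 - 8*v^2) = (-8*p + v)/(p + v)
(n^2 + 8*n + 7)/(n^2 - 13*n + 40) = (n^2 + 8*n + 7)/(n^2 - 13*n + 40)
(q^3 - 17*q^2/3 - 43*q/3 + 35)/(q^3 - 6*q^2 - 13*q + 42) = (q - 5/3)/(q - 2)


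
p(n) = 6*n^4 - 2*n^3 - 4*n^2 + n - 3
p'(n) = 24*n^3 - 6*n^2 - 8*n + 1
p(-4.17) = 1882.54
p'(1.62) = 74.33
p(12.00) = 120393.00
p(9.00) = 37590.00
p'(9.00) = 16939.00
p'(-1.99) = -195.97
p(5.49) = 5001.55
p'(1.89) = 126.48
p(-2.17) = 129.47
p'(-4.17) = -1810.25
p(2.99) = 390.32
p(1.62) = 20.94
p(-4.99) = 3861.00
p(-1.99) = 89.03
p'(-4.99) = -3090.52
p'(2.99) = 564.98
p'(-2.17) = -255.13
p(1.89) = 47.66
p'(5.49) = 3747.50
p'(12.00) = 40513.00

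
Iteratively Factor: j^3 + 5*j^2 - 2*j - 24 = (j + 4)*(j^2 + j - 6) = (j + 3)*(j + 4)*(j - 2)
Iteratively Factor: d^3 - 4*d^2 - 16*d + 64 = (d - 4)*(d^2 - 16) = (d - 4)*(d + 4)*(d - 4)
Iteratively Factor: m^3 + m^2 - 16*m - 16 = (m + 1)*(m^2 - 16) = (m + 1)*(m + 4)*(m - 4)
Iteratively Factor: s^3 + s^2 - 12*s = (s - 3)*(s^2 + 4*s) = (s - 3)*(s + 4)*(s)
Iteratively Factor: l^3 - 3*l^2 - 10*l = (l - 5)*(l^2 + 2*l) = (l - 5)*(l + 2)*(l)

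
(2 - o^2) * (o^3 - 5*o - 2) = -o^5 + 7*o^3 + 2*o^2 - 10*o - 4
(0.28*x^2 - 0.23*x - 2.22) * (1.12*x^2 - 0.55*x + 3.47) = 0.3136*x^4 - 0.4116*x^3 - 1.3883*x^2 + 0.4229*x - 7.7034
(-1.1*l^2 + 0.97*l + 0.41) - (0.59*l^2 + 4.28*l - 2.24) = -1.69*l^2 - 3.31*l + 2.65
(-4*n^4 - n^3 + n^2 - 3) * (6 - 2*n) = 8*n^5 - 22*n^4 - 8*n^3 + 6*n^2 + 6*n - 18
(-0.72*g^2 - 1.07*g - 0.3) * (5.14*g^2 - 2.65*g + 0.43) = -3.7008*g^4 - 3.5918*g^3 + 0.9839*g^2 + 0.3349*g - 0.129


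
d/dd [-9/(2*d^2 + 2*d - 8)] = 9*(2*d + 1)/(2*(d^2 + d - 4)^2)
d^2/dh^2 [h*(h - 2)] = 2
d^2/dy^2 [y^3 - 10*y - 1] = 6*y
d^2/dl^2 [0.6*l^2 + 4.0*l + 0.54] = 1.20000000000000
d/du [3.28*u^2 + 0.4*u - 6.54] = 6.56*u + 0.4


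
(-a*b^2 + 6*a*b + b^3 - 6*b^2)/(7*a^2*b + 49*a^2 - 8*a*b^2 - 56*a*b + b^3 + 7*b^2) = b*(6 - b)/(7*a*b + 49*a - b^2 - 7*b)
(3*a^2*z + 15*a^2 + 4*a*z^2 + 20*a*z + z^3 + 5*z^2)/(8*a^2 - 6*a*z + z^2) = (3*a^2*z + 15*a^2 + 4*a*z^2 + 20*a*z + z^3 + 5*z^2)/(8*a^2 - 6*a*z + z^2)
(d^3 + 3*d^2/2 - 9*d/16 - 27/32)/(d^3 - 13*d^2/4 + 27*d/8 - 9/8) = (8*d^2 + 18*d + 9)/(4*(2*d^2 - 5*d + 3))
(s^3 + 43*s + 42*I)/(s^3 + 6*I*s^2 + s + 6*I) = (s - 7*I)/(s - I)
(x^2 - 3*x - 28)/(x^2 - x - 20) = (x - 7)/(x - 5)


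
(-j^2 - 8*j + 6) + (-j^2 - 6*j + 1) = -2*j^2 - 14*j + 7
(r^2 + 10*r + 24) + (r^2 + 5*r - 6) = 2*r^2 + 15*r + 18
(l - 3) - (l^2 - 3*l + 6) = -l^2 + 4*l - 9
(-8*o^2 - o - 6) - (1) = -8*o^2 - o - 7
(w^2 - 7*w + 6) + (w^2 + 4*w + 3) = 2*w^2 - 3*w + 9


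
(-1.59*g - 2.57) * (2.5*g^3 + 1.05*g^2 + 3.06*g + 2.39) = -3.975*g^4 - 8.0945*g^3 - 7.5639*g^2 - 11.6643*g - 6.1423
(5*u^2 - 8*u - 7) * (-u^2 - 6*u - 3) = -5*u^4 - 22*u^3 + 40*u^2 + 66*u + 21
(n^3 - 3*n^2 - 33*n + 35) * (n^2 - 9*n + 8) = n^5 - 12*n^4 + 2*n^3 + 308*n^2 - 579*n + 280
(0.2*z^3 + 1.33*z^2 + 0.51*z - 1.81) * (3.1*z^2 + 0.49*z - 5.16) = 0.62*z^5 + 4.221*z^4 + 1.2007*z^3 - 12.2239*z^2 - 3.5185*z + 9.3396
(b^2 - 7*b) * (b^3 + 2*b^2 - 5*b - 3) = b^5 - 5*b^4 - 19*b^3 + 32*b^2 + 21*b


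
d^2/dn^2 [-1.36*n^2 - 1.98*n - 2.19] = -2.72000000000000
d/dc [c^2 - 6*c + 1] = 2*c - 6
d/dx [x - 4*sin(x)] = 1 - 4*cos(x)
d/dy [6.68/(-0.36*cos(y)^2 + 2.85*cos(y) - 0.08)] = (19.038 - 4.8096*cos(y))*sin(y)/(0.36*cos(y)^2 - 2.85*cos(y) + 0.08)^2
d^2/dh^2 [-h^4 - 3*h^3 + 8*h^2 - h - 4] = -12*h^2 - 18*h + 16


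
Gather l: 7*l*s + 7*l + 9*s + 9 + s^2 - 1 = l*(7*s + 7) + s^2 + 9*s + 8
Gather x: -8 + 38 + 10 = 40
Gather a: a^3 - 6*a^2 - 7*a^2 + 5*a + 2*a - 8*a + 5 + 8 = a^3 - 13*a^2 - a + 13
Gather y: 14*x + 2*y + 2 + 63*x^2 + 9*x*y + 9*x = 63*x^2 + 23*x + y*(9*x + 2) + 2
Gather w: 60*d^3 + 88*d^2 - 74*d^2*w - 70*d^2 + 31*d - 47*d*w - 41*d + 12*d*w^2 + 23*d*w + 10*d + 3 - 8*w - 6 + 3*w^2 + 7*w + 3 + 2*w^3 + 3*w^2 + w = 60*d^3 + 18*d^2 + 2*w^3 + w^2*(12*d + 6) + w*(-74*d^2 - 24*d)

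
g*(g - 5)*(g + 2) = g^3 - 3*g^2 - 10*g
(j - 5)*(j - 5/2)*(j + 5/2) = j^3 - 5*j^2 - 25*j/4 + 125/4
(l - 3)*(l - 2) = l^2 - 5*l + 6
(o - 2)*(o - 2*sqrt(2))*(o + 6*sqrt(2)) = o^3 - 2*o^2 + 4*sqrt(2)*o^2 - 24*o - 8*sqrt(2)*o + 48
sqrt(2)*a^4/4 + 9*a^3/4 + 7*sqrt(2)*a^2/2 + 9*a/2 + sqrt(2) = (a/2 + sqrt(2)/2)*(a + sqrt(2)/2)*(a + 2*sqrt(2))*(sqrt(2)*a/2 + 1)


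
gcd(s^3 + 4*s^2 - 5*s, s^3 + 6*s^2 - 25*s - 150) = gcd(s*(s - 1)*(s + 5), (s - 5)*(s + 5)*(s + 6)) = s + 5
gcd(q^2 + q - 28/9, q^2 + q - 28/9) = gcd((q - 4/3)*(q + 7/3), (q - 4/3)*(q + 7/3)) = q^2 + q - 28/9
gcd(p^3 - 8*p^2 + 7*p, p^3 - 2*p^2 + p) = p^2 - p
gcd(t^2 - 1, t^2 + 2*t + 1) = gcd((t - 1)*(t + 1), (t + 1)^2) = t + 1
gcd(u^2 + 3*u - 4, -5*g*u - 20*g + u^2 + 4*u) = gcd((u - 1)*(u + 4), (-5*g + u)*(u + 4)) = u + 4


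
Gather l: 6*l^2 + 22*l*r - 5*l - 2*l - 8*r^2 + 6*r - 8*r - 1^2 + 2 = 6*l^2 + l*(22*r - 7) - 8*r^2 - 2*r + 1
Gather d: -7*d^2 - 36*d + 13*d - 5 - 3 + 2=-7*d^2 - 23*d - 6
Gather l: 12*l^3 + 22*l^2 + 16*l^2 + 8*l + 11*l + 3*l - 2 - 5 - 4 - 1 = 12*l^3 + 38*l^2 + 22*l - 12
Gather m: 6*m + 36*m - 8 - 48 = 42*m - 56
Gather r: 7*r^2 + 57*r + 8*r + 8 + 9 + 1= 7*r^2 + 65*r + 18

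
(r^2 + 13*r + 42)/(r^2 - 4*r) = (r^2 + 13*r + 42)/(r*(r - 4))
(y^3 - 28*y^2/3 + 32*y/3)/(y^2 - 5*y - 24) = y*(3*y - 4)/(3*(y + 3))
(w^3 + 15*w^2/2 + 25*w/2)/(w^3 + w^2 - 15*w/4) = 2*(w + 5)/(2*w - 3)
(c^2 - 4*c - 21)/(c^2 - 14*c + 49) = (c + 3)/(c - 7)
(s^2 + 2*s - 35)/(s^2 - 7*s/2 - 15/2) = 2*(s + 7)/(2*s + 3)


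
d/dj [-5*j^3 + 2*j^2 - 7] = j*(4 - 15*j)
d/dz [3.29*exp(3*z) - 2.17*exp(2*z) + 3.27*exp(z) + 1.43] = (9.87*exp(2*z) - 4.34*exp(z) + 3.27)*exp(z)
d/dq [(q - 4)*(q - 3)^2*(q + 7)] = 4*q^3 - 9*q^2 - 74*q + 195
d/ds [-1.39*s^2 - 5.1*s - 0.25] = -2.78*s - 5.1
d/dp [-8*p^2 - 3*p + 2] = -16*p - 3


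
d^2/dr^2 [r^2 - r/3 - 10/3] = 2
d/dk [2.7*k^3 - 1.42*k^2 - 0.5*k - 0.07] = 8.1*k^2 - 2.84*k - 0.5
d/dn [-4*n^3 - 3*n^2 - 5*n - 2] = -12*n^2 - 6*n - 5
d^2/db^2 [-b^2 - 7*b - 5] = -2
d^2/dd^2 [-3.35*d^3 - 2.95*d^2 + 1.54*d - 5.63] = -20.1*d - 5.9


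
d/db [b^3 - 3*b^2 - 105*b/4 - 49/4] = 3*b^2 - 6*b - 105/4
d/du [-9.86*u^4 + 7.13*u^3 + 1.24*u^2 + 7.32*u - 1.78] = -39.44*u^3 + 21.39*u^2 + 2.48*u + 7.32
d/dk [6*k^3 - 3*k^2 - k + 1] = 18*k^2 - 6*k - 1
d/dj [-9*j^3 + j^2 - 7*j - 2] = -27*j^2 + 2*j - 7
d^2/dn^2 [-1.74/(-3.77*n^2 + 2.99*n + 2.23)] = (49.460892*n^2 - 39.227604*n - 1.74*(7.54*n - 2.99)*(15.08*n - 5.98) - 29.256708)/(-3.77*n^2 + 2.99*n + 2.23)^3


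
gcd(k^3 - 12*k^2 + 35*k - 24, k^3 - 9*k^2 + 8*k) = k^2 - 9*k + 8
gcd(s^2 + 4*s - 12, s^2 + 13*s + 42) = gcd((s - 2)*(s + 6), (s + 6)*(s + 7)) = s + 6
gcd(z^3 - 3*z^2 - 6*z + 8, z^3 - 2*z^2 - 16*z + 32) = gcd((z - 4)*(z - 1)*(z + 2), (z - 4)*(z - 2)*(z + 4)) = z - 4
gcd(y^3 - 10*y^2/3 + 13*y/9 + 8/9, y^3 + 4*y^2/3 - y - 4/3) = y - 1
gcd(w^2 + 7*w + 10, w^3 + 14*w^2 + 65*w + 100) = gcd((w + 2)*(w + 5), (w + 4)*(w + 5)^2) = w + 5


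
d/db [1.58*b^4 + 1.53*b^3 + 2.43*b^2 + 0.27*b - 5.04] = 6.32*b^3 + 4.59*b^2 + 4.86*b + 0.27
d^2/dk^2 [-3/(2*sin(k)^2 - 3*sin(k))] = 3*(16*sin(k) - 18 - 15/sin(k) + 36/sin(k)^2 - 18/sin(k)^3)/(2*sin(k) - 3)^3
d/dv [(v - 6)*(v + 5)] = 2*v - 1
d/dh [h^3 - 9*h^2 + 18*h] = 3*h^2 - 18*h + 18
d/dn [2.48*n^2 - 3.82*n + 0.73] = 4.96*n - 3.82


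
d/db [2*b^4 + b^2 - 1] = 8*b^3 + 2*b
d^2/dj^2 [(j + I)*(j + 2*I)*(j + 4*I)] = 6*j + 14*I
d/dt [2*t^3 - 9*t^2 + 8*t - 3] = 6*t^2 - 18*t + 8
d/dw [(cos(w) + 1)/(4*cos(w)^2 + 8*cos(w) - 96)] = (cos(w)^2 + 2*cos(w) + 26)*sin(w)/(4*(cos(w)^2 + 2*cos(w) - 24)^2)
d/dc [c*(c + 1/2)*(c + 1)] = 3*c^2 + 3*c + 1/2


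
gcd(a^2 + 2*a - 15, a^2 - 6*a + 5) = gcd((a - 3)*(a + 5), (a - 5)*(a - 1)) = 1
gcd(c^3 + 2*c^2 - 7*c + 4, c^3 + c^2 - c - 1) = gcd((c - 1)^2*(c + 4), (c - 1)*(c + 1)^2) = c - 1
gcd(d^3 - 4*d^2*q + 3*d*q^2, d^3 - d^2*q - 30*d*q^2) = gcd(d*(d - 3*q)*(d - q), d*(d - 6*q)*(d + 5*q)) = d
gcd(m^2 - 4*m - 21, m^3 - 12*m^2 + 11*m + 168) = m^2 - 4*m - 21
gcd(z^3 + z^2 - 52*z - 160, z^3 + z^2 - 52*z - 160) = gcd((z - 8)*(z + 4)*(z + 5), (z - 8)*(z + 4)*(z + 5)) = z^3 + z^2 - 52*z - 160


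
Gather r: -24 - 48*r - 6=-48*r - 30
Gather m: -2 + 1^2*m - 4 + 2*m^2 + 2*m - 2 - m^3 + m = -m^3 + 2*m^2 + 4*m - 8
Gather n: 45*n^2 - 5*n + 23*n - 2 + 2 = 45*n^2 + 18*n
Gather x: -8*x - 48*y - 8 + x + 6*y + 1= -7*x - 42*y - 7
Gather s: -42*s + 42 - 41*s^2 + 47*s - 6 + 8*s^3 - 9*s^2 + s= 8*s^3 - 50*s^2 + 6*s + 36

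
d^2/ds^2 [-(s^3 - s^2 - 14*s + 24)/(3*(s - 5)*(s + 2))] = 4*(-s^3 - 66*s^2 + 168*s - 388)/(3*(s^6 - 9*s^5 - 3*s^4 + 153*s^3 + 30*s^2 - 900*s - 1000))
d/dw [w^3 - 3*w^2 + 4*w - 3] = 3*w^2 - 6*w + 4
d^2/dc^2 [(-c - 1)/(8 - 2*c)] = 5/(c - 4)^3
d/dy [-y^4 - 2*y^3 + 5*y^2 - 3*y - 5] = -4*y^3 - 6*y^2 + 10*y - 3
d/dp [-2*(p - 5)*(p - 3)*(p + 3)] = -6*p^2 + 20*p + 18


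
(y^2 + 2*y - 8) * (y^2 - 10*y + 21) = y^4 - 8*y^3 - 7*y^2 + 122*y - 168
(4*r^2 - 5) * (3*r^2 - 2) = 12*r^4 - 23*r^2 + 10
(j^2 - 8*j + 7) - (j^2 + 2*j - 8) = 15 - 10*j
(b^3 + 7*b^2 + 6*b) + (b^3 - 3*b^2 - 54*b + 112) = 2*b^3 + 4*b^2 - 48*b + 112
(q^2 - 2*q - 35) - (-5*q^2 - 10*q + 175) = 6*q^2 + 8*q - 210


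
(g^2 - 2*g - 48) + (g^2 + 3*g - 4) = 2*g^2 + g - 52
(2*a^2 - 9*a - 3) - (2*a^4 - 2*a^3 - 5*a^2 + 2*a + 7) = -2*a^4 + 2*a^3 + 7*a^2 - 11*a - 10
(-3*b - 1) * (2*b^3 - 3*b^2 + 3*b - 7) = -6*b^4 + 7*b^3 - 6*b^2 + 18*b + 7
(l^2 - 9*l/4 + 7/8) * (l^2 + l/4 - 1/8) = l^4 - 2*l^3 + 3*l^2/16 + l/2 - 7/64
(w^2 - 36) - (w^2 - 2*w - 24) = 2*w - 12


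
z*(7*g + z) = 7*g*z + z^2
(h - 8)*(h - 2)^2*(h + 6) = h^4 - 6*h^3 - 36*h^2 + 184*h - 192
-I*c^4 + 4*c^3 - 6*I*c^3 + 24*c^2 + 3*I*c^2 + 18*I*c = c*(c + 6)*(c + 3*I)*(-I*c + 1)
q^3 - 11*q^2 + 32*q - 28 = (q - 7)*(q - 2)^2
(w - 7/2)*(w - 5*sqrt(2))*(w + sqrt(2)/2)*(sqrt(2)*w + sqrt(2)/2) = sqrt(2)*w^4 - 9*w^3 - 3*sqrt(2)*w^3 - 27*sqrt(2)*w^2/4 + 27*w^2 + 63*w/4 + 15*sqrt(2)*w + 35*sqrt(2)/4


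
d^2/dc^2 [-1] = 0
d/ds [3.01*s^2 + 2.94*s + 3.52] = 6.02*s + 2.94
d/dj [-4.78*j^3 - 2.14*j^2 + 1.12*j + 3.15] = -14.34*j^2 - 4.28*j + 1.12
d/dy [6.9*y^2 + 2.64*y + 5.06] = 13.8*y + 2.64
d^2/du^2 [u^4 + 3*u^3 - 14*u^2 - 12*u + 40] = 12*u^2 + 18*u - 28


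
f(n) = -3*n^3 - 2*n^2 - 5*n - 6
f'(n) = -9*n^2 - 4*n - 5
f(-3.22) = 89.52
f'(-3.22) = -85.44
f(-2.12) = 24.20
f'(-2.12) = -36.97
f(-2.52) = 41.91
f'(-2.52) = -52.07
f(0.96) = -15.30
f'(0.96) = -17.13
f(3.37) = -160.38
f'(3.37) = -120.69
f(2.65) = -89.12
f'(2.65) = -78.80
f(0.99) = -15.82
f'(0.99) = -17.78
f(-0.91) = -0.85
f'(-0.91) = -8.81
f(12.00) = -5538.00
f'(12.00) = -1349.00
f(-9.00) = 2064.00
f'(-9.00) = -698.00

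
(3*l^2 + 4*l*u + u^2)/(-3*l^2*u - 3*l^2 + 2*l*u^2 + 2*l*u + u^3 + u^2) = (l + u)/(-l*u - l + u^2 + u)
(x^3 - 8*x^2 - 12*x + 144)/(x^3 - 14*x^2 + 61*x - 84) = (x^3 - 8*x^2 - 12*x + 144)/(x^3 - 14*x^2 + 61*x - 84)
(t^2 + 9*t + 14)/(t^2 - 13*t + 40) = (t^2 + 9*t + 14)/(t^2 - 13*t + 40)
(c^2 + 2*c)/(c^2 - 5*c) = (c + 2)/(c - 5)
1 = 1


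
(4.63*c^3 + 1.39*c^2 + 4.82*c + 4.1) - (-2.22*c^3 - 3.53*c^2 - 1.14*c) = 6.85*c^3 + 4.92*c^2 + 5.96*c + 4.1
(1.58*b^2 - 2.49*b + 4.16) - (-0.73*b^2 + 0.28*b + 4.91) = 2.31*b^2 - 2.77*b - 0.75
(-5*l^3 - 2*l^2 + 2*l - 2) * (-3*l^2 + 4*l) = 15*l^5 - 14*l^4 - 14*l^3 + 14*l^2 - 8*l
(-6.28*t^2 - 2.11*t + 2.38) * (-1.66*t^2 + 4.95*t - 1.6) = 10.4248*t^4 - 27.5834*t^3 - 4.3473*t^2 + 15.157*t - 3.808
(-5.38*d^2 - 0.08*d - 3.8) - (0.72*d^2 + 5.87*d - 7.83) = -6.1*d^2 - 5.95*d + 4.03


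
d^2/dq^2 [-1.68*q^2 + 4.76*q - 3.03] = -3.36000000000000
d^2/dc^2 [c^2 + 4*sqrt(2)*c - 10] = 2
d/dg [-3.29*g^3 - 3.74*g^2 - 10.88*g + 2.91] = -9.87*g^2 - 7.48*g - 10.88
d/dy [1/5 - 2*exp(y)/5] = -2*exp(y)/5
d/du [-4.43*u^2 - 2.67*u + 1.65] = -8.86*u - 2.67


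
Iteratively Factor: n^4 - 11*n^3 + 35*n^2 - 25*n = (n)*(n^3 - 11*n^2 + 35*n - 25) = n*(n - 1)*(n^2 - 10*n + 25) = n*(n - 5)*(n - 1)*(n - 5)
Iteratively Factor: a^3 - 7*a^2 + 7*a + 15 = (a - 5)*(a^2 - 2*a - 3) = (a - 5)*(a - 3)*(a + 1)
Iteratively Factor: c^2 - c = (c)*(c - 1)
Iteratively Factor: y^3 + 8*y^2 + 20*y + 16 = (y + 2)*(y^2 + 6*y + 8) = (y + 2)*(y + 4)*(y + 2)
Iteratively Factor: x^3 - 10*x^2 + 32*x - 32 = (x - 4)*(x^2 - 6*x + 8) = (x - 4)^2*(x - 2)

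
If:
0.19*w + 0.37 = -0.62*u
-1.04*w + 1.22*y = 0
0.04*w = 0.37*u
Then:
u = -0.16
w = -1.44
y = -1.23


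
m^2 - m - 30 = (m - 6)*(m + 5)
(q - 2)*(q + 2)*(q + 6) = q^3 + 6*q^2 - 4*q - 24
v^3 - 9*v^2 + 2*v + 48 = (v - 8)*(v - 3)*(v + 2)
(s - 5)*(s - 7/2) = s^2 - 17*s/2 + 35/2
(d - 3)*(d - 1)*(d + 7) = d^3 + 3*d^2 - 25*d + 21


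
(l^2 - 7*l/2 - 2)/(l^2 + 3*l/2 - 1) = (2*l^2 - 7*l - 4)/(2*l^2 + 3*l - 2)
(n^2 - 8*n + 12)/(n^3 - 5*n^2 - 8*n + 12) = (n - 2)/(n^2 + n - 2)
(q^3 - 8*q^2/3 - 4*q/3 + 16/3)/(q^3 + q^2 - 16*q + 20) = (q + 4/3)/(q + 5)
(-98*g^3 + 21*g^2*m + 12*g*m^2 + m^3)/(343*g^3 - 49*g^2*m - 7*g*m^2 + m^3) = (-14*g^2 + 5*g*m + m^2)/(49*g^2 - 14*g*m + m^2)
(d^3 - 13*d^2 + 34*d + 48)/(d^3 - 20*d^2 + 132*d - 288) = (d + 1)/(d - 6)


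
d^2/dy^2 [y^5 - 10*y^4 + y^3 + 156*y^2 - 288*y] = 20*y^3 - 120*y^2 + 6*y + 312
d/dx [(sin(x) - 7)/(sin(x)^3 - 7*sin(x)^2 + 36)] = (-2*sin(x)^3 + 28*sin(x)^2 - 98*sin(x) + 36)*cos(x)/(sin(x)^3 - 7*sin(x)^2 + 36)^2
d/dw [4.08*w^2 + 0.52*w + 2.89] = 8.16*w + 0.52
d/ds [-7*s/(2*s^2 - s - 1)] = 7*(2*s^2 + 1)/(4*s^4 - 4*s^3 - 3*s^2 + 2*s + 1)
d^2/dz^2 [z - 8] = 0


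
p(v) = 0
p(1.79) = 0.00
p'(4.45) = 0.00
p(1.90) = 0.00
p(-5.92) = 0.00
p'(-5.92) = 0.00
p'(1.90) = 0.00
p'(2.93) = 0.00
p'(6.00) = 0.00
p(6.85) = 0.00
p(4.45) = 0.00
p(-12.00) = 0.00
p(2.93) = 0.00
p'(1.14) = 0.00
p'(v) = 0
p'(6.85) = 0.00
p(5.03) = 0.00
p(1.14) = 0.00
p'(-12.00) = 0.00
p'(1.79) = 0.00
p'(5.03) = 0.00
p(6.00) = 0.00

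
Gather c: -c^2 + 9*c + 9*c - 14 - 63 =-c^2 + 18*c - 77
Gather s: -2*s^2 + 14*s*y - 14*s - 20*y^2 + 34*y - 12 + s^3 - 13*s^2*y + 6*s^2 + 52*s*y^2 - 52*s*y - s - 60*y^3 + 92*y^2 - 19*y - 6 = s^3 + s^2*(4 - 13*y) + s*(52*y^2 - 38*y - 15) - 60*y^3 + 72*y^2 + 15*y - 18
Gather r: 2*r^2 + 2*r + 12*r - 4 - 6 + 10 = 2*r^2 + 14*r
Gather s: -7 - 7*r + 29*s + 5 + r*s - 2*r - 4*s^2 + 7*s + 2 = -9*r - 4*s^2 + s*(r + 36)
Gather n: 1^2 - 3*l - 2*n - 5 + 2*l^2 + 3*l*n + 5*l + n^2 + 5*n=2*l^2 + 2*l + n^2 + n*(3*l + 3) - 4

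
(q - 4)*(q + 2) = q^2 - 2*q - 8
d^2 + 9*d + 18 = (d + 3)*(d + 6)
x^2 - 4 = (x - 2)*(x + 2)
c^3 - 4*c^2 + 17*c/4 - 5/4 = (c - 5/2)*(c - 1)*(c - 1/2)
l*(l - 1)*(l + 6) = l^3 + 5*l^2 - 6*l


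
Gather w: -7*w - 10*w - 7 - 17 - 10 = -17*w - 34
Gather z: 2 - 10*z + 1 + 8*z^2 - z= 8*z^2 - 11*z + 3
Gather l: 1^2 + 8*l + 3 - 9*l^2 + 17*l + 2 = -9*l^2 + 25*l + 6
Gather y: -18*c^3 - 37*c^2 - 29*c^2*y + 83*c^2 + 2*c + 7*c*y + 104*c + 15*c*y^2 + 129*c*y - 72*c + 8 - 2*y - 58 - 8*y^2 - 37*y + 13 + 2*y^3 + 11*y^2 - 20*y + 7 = -18*c^3 + 46*c^2 + 34*c + 2*y^3 + y^2*(15*c + 3) + y*(-29*c^2 + 136*c - 59) - 30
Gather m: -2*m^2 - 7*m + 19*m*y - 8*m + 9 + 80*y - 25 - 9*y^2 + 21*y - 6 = -2*m^2 + m*(19*y - 15) - 9*y^2 + 101*y - 22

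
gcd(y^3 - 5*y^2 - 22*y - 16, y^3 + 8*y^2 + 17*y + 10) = y^2 + 3*y + 2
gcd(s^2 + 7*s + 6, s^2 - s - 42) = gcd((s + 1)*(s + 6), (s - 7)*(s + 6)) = s + 6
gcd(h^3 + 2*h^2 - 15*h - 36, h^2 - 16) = h - 4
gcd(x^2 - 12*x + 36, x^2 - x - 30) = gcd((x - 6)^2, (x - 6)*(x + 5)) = x - 6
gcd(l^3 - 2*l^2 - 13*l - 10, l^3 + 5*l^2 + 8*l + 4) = l^2 + 3*l + 2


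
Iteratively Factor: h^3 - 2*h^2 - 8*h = (h + 2)*(h^2 - 4*h) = (h - 4)*(h + 2)*(h)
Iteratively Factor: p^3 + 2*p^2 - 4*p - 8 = (p + 2)*(p^2 - 4) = (p + 2)^2*(p - 2)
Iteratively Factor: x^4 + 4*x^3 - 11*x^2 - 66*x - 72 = (x + 3)*(x^3 + x^2 - 14*x - 24) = (x + 3)^2*(x^2 - 2*x - 8) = (x - 4)*(x + 3)^2*(x + 2)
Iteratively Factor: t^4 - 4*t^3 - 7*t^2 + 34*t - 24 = (t - 4)*(t^3 - 7*t + 6) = (t - 4)*(t + 3)*(t^2 - 3*t + 2) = (t - 4)*(t - 1)*(t + 3)*(t - 2)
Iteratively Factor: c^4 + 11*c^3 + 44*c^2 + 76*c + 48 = (c + 4)*(c^3 + 7*c^2 + 16*c + 12) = (c + 2)*(c + 4)*(c^2 + 5*c + 6) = (c + 2)*(c + 3)*(c + 4)*(c + 2)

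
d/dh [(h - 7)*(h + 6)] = 2*h - 1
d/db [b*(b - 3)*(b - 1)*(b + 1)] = 4*b^3 - 9*b^2 - 2*b + 3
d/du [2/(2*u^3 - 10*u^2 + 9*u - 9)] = 2*(-6*u^2 + 20*u - 9)/(2*u^3 - 10*u^2 + 9*u - 9)^2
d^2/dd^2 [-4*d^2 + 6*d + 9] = -8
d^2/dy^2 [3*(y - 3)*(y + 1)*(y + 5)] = 18*y + 18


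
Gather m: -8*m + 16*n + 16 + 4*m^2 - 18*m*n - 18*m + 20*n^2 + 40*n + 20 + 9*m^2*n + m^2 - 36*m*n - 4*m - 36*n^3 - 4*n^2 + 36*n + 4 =m^2*(9*n + 5) + m*(-54*n - 30) - 36*n^3 + 16*n^2 + 92*n + 40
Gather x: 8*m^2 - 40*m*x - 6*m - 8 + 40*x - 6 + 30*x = 8*m^2 - 6*m + x*(70 - 40*m) - 14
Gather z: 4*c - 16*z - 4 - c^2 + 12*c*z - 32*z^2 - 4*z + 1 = -c^2 + 4*c - 32*z^2 + z*(12*c - 20) - 3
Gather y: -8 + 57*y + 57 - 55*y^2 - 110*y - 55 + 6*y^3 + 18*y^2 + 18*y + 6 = 6*y^3 - 37*y^2 - 35*y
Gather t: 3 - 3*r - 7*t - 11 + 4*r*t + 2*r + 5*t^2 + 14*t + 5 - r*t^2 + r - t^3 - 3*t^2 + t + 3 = -t^3 + t^2*(2 - r) + t*(4*r + 8)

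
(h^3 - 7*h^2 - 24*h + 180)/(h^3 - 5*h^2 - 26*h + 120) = (h - 6)/(h - 4)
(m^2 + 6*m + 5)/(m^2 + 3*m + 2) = (m + 5)/(m + 2)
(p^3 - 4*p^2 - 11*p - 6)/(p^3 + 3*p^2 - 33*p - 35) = (p^2 - 5*p - 6)/(p^2 + 2*p - 35)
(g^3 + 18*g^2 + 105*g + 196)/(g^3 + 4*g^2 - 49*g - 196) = (g + 7)/(g - 7)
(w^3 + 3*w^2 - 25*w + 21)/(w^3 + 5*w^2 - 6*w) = (w^2 + 4*w - 21)/(w*(w + 6))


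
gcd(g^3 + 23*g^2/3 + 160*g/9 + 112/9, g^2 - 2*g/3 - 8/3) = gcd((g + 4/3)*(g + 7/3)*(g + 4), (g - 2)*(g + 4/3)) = g + 4/3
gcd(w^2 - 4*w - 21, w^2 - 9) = w + 3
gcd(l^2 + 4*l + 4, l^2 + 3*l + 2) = l + 2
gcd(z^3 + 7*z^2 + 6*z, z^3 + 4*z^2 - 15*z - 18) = z^2 + 7*z + 6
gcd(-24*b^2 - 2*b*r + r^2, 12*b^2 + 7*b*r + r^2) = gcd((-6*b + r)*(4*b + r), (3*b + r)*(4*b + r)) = 4*b + r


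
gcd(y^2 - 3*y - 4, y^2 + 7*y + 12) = 1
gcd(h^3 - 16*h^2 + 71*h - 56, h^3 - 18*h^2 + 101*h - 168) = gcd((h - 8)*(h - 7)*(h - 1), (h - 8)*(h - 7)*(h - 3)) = h^2 - 15*h + 56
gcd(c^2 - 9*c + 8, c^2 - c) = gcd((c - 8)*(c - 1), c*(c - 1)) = c - 1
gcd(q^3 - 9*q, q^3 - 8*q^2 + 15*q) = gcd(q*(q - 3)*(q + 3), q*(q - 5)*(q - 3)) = q^2 - 3*q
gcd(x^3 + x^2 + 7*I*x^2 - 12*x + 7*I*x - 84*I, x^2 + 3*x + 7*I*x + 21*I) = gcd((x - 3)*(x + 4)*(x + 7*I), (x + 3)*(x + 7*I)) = x + 7*I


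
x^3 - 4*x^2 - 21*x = x*(x - 7)*(x + 3)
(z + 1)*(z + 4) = z^2 + 5*z + 4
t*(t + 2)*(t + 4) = t^3 + 6*t^2 + 8*t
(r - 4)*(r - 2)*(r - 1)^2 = r^4 - 8*r^3 + 21*r^2 - 22*r + 8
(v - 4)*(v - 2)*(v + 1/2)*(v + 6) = v^4 + v^3/2 - 28*v^2 + 34*v + 24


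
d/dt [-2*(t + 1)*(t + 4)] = -4*t - 10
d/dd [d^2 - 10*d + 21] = 2*d - 10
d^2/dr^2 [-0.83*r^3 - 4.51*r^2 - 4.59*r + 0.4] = -4.98*r - 9.02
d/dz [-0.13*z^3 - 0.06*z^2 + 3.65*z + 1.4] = -0.39*z^2 - 0.12*z + 3.65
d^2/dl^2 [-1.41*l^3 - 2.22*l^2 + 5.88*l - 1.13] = -8.46*l - 4.44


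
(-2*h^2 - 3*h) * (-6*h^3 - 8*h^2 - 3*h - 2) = 12*h^5 + 34*h^4 + 30*h^3 + 13*h^2 + 6*h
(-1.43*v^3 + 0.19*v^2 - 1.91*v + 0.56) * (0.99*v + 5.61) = -1.4157*v^4 - 7.8342*v^3 - 0.825*v^2 - 10.1607*v + 3.1416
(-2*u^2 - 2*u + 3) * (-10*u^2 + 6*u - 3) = 20*u^4 + 8*u^3 - 36*u^2 + 24*u - 9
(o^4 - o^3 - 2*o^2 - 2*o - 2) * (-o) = -o^5 + o^4 + 2*o^3 + 2*o^2 + 2*o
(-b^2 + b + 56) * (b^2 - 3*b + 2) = -b^4 + 4*b^3 + 51*b^2 - 166*b + 112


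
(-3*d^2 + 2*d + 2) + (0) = -3*d^2 + 2*d + 2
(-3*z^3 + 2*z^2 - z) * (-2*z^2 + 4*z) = 6*z^5 - 16*z^4 + 10*z^3 - 4*z^2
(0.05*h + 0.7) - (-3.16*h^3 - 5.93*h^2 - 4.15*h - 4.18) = 3.16*h^3 + 5.93*h^2 + 4.2*h + 4.88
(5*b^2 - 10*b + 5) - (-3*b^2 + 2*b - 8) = 8*b^2 - 12*b + 13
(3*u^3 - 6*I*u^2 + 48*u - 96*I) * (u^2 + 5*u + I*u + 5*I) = 3*u^5 + 15*u^4 - 3*I*u^4 + 54*u^3 - 15*I*u^3 + 270*u^2 - 48*I*u^2 + 96*u - 240*I*u + 480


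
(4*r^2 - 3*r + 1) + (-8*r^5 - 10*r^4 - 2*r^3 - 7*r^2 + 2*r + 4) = -8*r^5 - 10*r^4 - 2*r^3 - 3*r^2 - r + 5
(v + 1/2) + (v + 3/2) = 2*v + 2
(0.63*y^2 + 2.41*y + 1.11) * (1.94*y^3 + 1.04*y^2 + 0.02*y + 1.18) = 1.2222*y^5 + 5.3306*y^4 + 4.6724*y^3 + 1.946*y^2 + 2.866*y + 1.3098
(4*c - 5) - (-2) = 4*c - 3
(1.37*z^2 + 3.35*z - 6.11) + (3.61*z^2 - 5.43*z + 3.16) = 4.98*z^2 - 2.08*z - 2.95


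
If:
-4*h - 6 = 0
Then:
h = -3/2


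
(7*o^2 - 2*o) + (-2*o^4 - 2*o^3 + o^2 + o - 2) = -2*o^4 - 2*o^3 + 8*o^2 - o - 2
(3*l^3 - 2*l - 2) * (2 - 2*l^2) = -6*l^5 + 10*l^3 + 4*l^2 - 4*l - 4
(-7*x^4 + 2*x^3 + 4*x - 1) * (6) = -42*x^4 + 12*x^3 + 24*x - 6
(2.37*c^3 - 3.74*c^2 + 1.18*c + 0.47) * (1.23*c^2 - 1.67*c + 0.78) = 2.9151*c^5 - 8.5581*c^4 + 9.5458*c^3 - 4.3097*c^2 + 0.1355*c + 0.3666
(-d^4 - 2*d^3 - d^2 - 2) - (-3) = -d^4 - 2*d^3 - d^2 + 1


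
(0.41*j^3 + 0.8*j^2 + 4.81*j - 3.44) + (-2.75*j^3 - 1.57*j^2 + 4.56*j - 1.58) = -2.34*j^3 - 0.77*j^2 + 9.37*j - 5.02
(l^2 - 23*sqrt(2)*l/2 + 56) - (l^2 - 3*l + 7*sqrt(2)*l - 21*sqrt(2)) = -37*sqrt(2)*l/2 + 3*l + 21*sqrt(2) + 56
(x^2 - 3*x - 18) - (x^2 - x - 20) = 2 - 2*x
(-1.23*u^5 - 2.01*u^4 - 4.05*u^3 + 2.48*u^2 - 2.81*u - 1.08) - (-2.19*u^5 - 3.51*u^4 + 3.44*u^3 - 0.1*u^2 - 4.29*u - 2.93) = 0.96*u^5 + 1.5*u^4 - 7.49*u^3 + 2.58*u^2 + 1.48*u + 1.85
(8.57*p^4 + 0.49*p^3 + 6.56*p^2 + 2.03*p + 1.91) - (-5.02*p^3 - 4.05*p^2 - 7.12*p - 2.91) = 8.57*p^4 + 5.51*p^3 + 10.61*p^2 + 9.15*p + 4.82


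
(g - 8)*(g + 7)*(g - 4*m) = g^3 - 4*g^2*m - g^2 + 4*g*m - 56*g + 224*m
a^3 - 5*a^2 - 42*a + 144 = (a - 8)*(a - 3)*(a + 6)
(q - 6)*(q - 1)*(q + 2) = q^3 - 5*q^2 - 8*q + 12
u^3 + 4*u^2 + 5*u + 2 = (u + 1)^2*(u + 2)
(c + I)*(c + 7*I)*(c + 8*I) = c^3 + 16*I*c^2 - 71*c - 56*I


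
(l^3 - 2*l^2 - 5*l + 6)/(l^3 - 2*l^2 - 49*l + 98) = (l^3 - 2*l^2 - 5*l + 6)/(l^3 - 2*l^2 - 49*l + 98)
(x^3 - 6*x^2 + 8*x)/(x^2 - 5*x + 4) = x*(x - 2)/(x - 1)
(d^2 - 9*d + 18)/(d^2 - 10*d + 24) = (d - 3)/(d - 4)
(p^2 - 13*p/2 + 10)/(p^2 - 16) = (p - 5/2)/(p + 4)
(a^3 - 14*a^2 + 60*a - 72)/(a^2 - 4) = (a^2 - 12*a + 36)/(a + 2)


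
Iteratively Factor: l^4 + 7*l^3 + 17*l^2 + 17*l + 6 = (l + 1)*(l^3 + 6*l^2 + 11*l + 6) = (l + 1)*(l + 3)*(l^2 + 3*l + 2) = (l + 1)^2*(l + 3)*(l + 2)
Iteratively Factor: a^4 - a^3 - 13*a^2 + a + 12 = (a - 4)*(a^3 + 3*a^2 - a - 3) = (a - 4)*(a + 3)*(a^2 - 1) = (a - 4)*(a - 1)*(a + 3)*(a + 1)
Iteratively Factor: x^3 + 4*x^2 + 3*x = (x)*(x^2 + 4*x + 3) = x*(x + 3)*(x + 1)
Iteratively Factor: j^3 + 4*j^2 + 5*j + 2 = (j + 2)*(j^2 + 2*j + 1) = (j + 1)*(j + 2)*(j + 1)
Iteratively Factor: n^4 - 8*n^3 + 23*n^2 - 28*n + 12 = (n - 2)*(n^3 - 6*n^2 + 11*n - 6) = (n - 2)*(n - 1)*(n^2 - 5*n + 6) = (n - 2)^2*(n - 1)*(n - 3)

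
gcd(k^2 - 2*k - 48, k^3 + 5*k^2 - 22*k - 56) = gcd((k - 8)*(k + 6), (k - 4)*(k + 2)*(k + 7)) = 1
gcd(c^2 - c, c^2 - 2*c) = c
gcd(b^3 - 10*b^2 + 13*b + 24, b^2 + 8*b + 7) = b + 1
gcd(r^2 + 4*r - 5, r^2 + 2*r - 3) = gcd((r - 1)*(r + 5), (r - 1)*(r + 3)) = r - 1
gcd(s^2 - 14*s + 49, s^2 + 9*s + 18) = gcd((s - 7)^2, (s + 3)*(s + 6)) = 1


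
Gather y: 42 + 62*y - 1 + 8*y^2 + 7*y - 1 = 8*y^2 + 69*y + 40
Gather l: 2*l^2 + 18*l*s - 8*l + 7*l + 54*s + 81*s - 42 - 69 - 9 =2*l^2 + l*(18*s - 1) + 135*s - 120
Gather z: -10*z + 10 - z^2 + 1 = -z^2 - 10*z + 11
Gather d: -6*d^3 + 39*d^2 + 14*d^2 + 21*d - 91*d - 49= -6*d^3 + 53*d^2 - 70*d - 49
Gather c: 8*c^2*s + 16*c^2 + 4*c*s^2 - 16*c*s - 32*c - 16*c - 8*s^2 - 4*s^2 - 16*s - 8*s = c^2*(8*s + 16) + c*(4*s^2 - 16*s - 48) - 12*s^2 - 24*s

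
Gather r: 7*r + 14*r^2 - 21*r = 14*r^2 - 14*r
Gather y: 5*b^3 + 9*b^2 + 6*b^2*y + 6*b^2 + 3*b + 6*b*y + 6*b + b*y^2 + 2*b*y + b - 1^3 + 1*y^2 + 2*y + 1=5*b^3 + 15*b^2 + 10*b + y^2*(b + 1) + y*(6*b^2 + 8*b + 2)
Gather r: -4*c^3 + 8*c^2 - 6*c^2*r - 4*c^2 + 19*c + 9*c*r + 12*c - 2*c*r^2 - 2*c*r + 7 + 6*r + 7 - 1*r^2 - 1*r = -4*c^3 + 4*c^2 + 31*c + r^2*(-2*c - 1) + r*(-6*c^2 + 7*c + 5) + 14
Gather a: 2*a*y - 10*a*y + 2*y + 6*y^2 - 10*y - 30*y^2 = -8*a*y - 24*y^2 - 8*y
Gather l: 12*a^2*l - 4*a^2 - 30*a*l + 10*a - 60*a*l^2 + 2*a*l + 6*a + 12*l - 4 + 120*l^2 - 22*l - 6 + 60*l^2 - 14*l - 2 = -4*a^2 + 16*a + l^2*(180 - 60*a) + l*(12*a^2 - 28*a - 24) - 12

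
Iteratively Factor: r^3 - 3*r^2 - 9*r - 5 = (r + 1)*(r^2 - 4*r - 5) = (r + 1)^2*(r - 5)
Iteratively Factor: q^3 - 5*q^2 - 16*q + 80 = (q - 4)*(q^2 - q - 20) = (q - 4)*(q + 4)*(q - 5)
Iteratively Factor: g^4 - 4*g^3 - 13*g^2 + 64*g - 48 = (g - 1)*(g^3 - 3*g^2 - 16*g + 48) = (g - 1)*(g + 4)*(g^2 - 7*g + 12) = (g - 3)*(g - 1)*(g + 4)*(g - 4)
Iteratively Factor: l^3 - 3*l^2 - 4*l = (l + 1)*(l^2 - 4*l) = l*(l + 1)*(l - 4)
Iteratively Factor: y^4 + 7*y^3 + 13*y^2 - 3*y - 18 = (y + 2)*(y^3 + 5*y^2 + 3*y - 9) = (y + 2)*(y + 3)*(y^2 + 2*y - 3) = (y + 2)*(y + 3)^2*(y - 1)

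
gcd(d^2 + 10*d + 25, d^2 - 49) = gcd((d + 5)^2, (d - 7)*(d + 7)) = 1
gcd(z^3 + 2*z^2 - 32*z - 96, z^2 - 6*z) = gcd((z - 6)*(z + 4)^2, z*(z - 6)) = z - 6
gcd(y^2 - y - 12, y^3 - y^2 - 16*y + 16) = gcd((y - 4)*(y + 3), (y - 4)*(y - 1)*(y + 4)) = y - 4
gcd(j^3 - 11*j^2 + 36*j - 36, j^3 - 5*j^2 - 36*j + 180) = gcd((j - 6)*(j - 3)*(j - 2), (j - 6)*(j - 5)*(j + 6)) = j - 6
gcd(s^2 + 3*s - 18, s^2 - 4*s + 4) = 1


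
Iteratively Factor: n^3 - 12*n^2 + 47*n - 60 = (n - 3)*(n^2 - 9*n + 20) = (n - 5)*(n - 3)*(n - 4)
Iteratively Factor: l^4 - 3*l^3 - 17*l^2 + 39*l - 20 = (l - 5)*(l^3 + 2*l^2 - 7*l + 4) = (l - 5)*(l + 4)*(l^2 - 2*l + 1) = (l - 5)*(l - 1)*(l + 4)*(l - 1)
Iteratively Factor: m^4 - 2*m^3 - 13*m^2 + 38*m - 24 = (m - 2)*(m^3 - 13*m + 12) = (m - 3)*(m - 2)*(m^2 + 3*m - 4) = (m - 3)*(m - 2)*(m + 4)*(m - 1)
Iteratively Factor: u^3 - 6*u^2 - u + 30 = (u + 2)*(u^2 - 8*u + 15) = (u - 3)*(u + 2)*(u - 5)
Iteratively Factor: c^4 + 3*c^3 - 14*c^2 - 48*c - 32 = (c - 4)*(c^3 + 7*c^2 + 14*c + 8) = (c - 4)*(c + 4)*(c^2 + 3*c + 2) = (c - 4)*(c + 2)*(c + 4)*(c + 1)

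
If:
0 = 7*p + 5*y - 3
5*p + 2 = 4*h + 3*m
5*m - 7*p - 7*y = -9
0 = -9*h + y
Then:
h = 271/1643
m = -996/1643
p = -1038/1643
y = 2439/1643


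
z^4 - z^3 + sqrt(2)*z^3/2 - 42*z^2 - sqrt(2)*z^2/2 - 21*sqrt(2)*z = z*(z - 7)*(z + 6)*(z + sqrt(2)/2)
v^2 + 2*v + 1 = (v + 1)^2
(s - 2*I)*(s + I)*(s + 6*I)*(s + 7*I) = s^4 + 12*I*s^3 - 27*s^2 + 68*I*s - 84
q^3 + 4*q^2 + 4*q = q*(q + 2)^2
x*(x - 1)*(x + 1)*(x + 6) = x^4 + 6*x^3 - x^2 - 6*x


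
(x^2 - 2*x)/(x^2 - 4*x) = (x - 2)/(x - 4)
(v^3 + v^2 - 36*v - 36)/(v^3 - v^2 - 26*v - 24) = (v + 6)/(v + 4)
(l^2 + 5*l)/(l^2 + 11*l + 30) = l/(l + 6)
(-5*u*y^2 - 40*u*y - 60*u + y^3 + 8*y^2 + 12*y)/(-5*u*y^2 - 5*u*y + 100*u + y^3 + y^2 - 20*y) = (y^2 + 8*y + 12)/(y^2 + y - 20)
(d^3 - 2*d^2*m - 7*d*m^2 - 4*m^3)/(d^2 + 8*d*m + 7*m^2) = (d^2 - 3*d*m - 4*m^2)/(d + 7*m)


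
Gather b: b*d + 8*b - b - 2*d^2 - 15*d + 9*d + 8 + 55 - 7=b*(d + 7) - 2*d^2 - 6*d + 56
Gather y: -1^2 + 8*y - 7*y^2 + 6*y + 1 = -7*y^2 + 14*y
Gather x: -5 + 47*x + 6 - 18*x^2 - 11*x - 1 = -18*x^2 + 36*x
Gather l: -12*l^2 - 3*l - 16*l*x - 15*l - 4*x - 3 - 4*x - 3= -12*l^2 + l*(-16*x - 18) - 8*x - 6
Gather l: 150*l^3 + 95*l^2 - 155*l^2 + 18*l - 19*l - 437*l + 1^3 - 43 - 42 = 150*l^3 - 60*l^2 - 438*l - 84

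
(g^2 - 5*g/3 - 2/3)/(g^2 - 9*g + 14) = (g + 1/3)/(g - 7)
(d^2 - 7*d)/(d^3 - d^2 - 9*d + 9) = d*(d - 7)/(d^3 - d^2 - 9*d + 9)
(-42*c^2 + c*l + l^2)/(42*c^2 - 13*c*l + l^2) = (-7*c - l)/(7*c - l)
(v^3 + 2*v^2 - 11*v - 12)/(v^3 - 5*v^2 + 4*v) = (v^3 + 2*v^2 - 11*v - 12)/(v*(v^2 - 5*v + 4))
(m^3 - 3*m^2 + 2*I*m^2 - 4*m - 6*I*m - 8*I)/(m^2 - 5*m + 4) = (m^2 + m*(1 + 2*I) + 2*I)/(m - 1)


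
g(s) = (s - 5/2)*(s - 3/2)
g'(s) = 2*s - 4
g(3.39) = 1.68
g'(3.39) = 2.78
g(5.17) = 9.80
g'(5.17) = 6.34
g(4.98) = 8.63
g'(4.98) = 5.96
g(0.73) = 1.36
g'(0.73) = -2.54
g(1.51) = -0.01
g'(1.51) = -0.98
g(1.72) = -0.17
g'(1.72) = -0.56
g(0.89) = 0.98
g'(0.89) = -2.22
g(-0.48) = 5.90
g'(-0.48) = -4.96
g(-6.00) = 63.75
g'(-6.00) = -16.00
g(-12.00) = 195.75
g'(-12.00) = -28.00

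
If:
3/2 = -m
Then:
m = -3/2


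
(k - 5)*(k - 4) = k^2 - 9*k + 20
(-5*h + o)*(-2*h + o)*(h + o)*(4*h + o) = 40*h^4 + 22*h^3*o - 21*h^2*o^2 - 2*h*o^3 + o^4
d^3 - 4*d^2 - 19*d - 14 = (d - 7)*(d + 1)*(d + 2)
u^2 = u^2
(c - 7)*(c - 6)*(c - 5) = c^3 - 18*c^2 + 107*c - 210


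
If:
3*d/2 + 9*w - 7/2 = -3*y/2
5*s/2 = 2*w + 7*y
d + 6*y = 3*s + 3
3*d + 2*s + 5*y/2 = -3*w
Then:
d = 379/221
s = -100/51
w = 3/13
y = -508/663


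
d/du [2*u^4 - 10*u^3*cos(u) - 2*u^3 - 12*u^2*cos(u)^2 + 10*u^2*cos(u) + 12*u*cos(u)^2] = 10*u^3*sin(u) + 8*u^3 - 10*u^2*sin(u) + 12*u^2*sin(2*u) - 30*u^2*cos(u) - 6*u^2 - 12*sqrt(2)*u*sin(2*u + pi/4) + 20*u*cos(u) - 12*u + 6*cos(2*u) + 6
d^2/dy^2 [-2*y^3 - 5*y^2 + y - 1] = -12*y - 10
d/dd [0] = 0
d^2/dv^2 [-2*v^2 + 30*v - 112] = -4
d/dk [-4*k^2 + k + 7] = 1 - 8*k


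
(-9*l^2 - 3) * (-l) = 9*l^3 + 3*l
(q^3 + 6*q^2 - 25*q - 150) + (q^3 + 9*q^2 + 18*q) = 2*q^3 + 15*q^2 - 7*q - 150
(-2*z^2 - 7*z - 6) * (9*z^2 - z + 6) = -18*z^4 - 61*z^3 - 59*z^2 - 36*z - 36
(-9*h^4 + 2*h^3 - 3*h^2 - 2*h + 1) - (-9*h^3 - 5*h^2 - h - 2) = -9*h^4 + 11*h^3 + 2*h^2 - h + 3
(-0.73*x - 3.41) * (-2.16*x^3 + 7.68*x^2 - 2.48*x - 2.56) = 1.5768*x^4 + 1.7592*x^3 - 24.3784*x^2 + 10.3256*x + 8.7296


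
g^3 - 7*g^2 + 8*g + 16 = (g - 4)^2*(g + 1)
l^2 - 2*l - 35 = (l - 7)*(l + 5)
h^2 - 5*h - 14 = (h - 7)*(h + 2)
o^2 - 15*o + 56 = (o - 8)*(o - 7)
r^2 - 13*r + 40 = (r - 8)*(r - 5)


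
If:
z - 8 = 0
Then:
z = 8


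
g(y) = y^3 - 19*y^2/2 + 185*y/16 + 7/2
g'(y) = 3*y^2 - 19*y + 185/16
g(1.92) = -2.24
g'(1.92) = -13.86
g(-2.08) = -70.65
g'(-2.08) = 64.06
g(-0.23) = 0.33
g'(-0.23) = 16.09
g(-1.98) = -64.40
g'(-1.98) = 60.94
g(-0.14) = 1.69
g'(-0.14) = 14.28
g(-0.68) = -9.07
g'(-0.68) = 25.87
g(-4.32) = -304.36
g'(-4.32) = 149.63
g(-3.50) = -196.22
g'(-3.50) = 114.81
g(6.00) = -53.12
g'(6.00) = 5.56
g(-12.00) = -3231.25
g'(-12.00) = 671.56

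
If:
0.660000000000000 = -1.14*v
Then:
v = -0.58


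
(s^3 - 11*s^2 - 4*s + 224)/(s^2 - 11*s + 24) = (s^2 - 3*s - 28)/(s - 3)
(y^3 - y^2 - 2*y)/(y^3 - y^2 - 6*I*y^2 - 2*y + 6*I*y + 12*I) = y/(y - 6*I)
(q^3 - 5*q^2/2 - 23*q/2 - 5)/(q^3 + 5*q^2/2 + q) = (q - 5)/q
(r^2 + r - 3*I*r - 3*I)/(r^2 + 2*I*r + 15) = (r + 1)/(r + 5*I)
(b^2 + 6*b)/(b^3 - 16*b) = (b + 6)/(b^2 - 16)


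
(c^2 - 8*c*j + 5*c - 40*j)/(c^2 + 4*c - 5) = (c - 8*j)/(c - 1)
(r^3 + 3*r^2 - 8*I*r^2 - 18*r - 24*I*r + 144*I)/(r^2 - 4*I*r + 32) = (r^2 + 3*r - 18)/(r + 4*I)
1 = 1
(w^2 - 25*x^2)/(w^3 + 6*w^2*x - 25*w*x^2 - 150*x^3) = 1/(w + 6*x)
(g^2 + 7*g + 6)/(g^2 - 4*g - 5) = (g + 6)/(g - 5)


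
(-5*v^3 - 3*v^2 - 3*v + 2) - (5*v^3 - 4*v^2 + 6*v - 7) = -10*v^3 + v^2 - 9*v + 9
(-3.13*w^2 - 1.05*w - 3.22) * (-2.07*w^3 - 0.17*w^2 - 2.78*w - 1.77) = 6.4791*w^5 + 2.7056*w^4 + 15.5453*w^3 + 9.0065*w^2 + 10.8101*w + 5.6994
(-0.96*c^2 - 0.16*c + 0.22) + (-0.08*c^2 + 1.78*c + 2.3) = -1.04*c^2 + 1.62*c + 2.52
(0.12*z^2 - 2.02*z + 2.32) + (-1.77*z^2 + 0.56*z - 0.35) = -1.65*z^2 - 1.46*z + 1.97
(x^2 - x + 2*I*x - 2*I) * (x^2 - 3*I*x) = x^4 - x^3 - I*x^3 + 6*x^2 + I*x^2 - 6*x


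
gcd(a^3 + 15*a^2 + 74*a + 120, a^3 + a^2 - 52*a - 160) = a^2 + 9*a + 20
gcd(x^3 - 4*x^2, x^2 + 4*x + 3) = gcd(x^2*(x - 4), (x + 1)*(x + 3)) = 1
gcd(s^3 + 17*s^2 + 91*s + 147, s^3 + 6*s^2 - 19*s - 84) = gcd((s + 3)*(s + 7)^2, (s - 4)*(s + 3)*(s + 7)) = s^2 + 10*s + 21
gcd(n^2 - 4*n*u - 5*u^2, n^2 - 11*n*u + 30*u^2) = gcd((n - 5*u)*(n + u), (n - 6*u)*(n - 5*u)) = -n + 5*u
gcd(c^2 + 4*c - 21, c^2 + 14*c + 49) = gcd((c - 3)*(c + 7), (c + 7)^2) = c + 7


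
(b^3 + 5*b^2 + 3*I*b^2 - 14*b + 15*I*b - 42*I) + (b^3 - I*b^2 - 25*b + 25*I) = 2*b^3 + 5*b^2 + 2*I*b^2 - 39*b + 15*I*b - 17*I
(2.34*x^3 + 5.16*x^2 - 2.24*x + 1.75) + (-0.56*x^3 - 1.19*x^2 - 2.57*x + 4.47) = 1.78*x^3 + 3.97*x^2 - 4.81*x + 6.22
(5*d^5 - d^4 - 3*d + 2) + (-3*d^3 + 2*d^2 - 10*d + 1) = 5*d^5 - d^4 - 3*d^3 + 2*d^2 - 13*d + 3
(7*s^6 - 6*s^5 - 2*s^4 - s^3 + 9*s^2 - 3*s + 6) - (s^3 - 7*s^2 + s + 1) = 7*s^6 - 6*s^5 - 2*s^4 - 2*s^3 + 16*s^2 - 4*s + 5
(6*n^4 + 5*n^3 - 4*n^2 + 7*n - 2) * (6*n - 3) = 36*n^5 + 12*n^4 - 39*n^3 + 54*n^2 - 33*n + 6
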